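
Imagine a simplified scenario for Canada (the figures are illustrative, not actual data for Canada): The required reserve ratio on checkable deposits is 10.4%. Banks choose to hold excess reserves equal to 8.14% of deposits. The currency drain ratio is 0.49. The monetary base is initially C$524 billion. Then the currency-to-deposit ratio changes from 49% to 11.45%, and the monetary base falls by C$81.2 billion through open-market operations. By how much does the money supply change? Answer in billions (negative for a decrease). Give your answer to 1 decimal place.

C$489.6 billion

Before: m₁ = (1 + 0.49) / (0.104 + 0.0814 + 0.49) ≈ 2.20610, MB₁ = 524, so M₁ = 2.20610 × 524 = 1155.9964 billion.
After: m₂ = (1 + 0.1145) / (0.104 + 0.0814 + 0.1145) ≈ 3.71624, MB₂ = 524 − 81.2 = 442.8, so M₂ = 3.71624 × 442.8 ≈ 1645.5511 billion.
ΔM = M₂ − M₁ = 1645.5511 − 1155.9964 = 489.5547 billion.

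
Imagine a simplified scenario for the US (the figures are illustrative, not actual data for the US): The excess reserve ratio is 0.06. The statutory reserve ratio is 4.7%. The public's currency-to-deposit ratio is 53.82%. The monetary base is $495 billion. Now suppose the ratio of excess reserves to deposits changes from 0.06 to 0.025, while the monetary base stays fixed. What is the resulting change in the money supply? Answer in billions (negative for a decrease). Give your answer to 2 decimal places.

Initially m₁ = (1 + 0.5382) / (0.047 + 0.06 + 0.5382) ≈ 2.384067, so M₁ = 2.384067 × 495 ≈ 1180.1132 billion.
After the change m₂ = (1 + 0.5382) / (0.047 + 0.025 + 0.5382) ≈ 2.520813, so M₂ = 2.520813 × 495 ≈ 1247.8024 billion.
ΔM = M₂ − M₁ = 1247.8024 − 1180.1132 = 67.6892 billion.

$67.69 billion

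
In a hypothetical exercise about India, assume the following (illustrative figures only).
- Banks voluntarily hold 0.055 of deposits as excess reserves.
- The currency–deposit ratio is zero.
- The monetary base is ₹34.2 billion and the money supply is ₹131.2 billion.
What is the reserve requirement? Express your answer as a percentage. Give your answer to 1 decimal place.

Using m = M/MB = 131.2/34.2 ≈ 3.836257. Since m = (1 + c)/(c + rr + e), the denominator satisfies c + rr + e = (1 + c)/m = (1 + 0) / 3.836257 ≈ 0.260671.
With c = 0 and e = 0.055, the reserve requirement is 0.260671 − 0 − 0.055 = 0.205671.

20.6%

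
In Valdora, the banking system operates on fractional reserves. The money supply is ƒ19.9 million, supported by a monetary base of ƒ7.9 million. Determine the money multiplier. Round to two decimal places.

2.52

The money multiplier is m = M / MB = 19.9 / 7.9 ≈ 2.51899.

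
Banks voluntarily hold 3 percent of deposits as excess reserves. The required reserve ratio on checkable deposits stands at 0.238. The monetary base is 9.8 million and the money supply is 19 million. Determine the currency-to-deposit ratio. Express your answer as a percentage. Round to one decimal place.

Using m = M/MB = 19/9.8 ≈ 1.938776. From m = (1 + c)/(c + rr + e), rearranging gives 1 + c = m·(c + rr + e), so c·(1 − m) = m·(rr + e) − 1.
Hence c = [m·(rr + e) − 1]/(1 − m) = [1.938776 × (0.238 + 0.03) − 1] / (1 − 1.938776) ≈ 0.511739.

51.2%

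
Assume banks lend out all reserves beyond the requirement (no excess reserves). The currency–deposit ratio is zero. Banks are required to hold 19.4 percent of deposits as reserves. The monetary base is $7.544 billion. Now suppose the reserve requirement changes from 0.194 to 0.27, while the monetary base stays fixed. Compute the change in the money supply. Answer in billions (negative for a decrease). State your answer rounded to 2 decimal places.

-10.95 billion

Initially m₁ = 1 / (0.194) ≈ 5.1546, so M₁ = 5.1546 × 7.544 ≈ 38.8863 billion.
After the change m₂ = 1 / (0.27) ≈ 3.7037, so M₂ = 3.7037 × 7.544 ≈ 27.9407 billion.
ΔM = M₂ − M₁ = 27.9407 − 38.8863 = -10.9456 billion.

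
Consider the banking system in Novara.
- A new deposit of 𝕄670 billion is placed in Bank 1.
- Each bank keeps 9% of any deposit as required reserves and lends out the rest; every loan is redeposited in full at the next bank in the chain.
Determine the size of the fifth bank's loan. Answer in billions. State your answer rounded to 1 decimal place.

𝕄418.1 billion

Each bank lends a fraction (1 − rr) = 0.9100 of the deposit it receives, so Bank 5 receives 670·0.9100^4 and lends 670·0.9100^5 ≈ 418.1015 billion.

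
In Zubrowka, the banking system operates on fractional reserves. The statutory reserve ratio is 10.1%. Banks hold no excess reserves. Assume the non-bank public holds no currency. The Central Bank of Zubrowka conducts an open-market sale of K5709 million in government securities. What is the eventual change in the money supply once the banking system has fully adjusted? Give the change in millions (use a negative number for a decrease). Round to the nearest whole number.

-56525 million

The simple money multiplier is m = 1/rr = 1/0.101 ≈ 9.90099.
An open-market sale reduces the monetary base by 5709 million, so ΔM = m × ΔMB = 9.90099 × (−5709) ≈ -56524.7519 million.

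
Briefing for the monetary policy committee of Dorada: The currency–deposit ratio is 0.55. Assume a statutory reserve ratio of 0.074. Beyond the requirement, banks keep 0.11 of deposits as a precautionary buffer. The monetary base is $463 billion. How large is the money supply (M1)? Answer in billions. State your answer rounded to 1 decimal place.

$977.7 billion

The money multiplier is m = (1 + c) / (rr + e + c) = (1 + 0.55) / (0.074 + 0.11 + 0.55) ≈ 2.11172.
So M = m × MB = 2.11172 × 463 ≈ 977.7264 billion.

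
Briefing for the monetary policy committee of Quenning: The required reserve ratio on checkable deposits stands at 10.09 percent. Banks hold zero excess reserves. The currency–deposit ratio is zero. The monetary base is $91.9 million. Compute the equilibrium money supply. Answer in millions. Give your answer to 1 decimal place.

$910.8 million

With no currency drain or excess reserves, the money multiplier is m = 1/rr = 1/0.1009 ≈ 9.9108.
Money supply M = m × MB = 9.9108 × 91.9 ≈ 910.8025 million.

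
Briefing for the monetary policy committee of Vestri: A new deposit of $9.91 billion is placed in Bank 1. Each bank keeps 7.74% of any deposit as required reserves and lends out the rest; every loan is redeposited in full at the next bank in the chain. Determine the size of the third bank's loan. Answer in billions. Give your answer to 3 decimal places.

$7.782 billion

Each bank lends a fraction (1 − rr) = 0.9226 of the deposit it receives, so Bank 3 receives 9.91·0.9226^2 and lends 9.91·0.9226^3 ≈ 7.7824 billion.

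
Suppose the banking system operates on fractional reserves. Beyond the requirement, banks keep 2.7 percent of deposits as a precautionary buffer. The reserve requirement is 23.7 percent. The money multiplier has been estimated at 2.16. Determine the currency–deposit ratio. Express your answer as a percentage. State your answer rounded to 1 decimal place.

37.0%

Using m = 2.16. From m = (1 + c)/(c + rr + e), rearranging gives 1 + c = m·(c + rr + e), so c·(1 − m) = m·(rr + e) − 1.
Hence c = [m·(rr + e) − 1]/(1 − m) = [2.16 × (0.237 + 0.027) − 1] / (1 − 2.16) ≈ 0.370483.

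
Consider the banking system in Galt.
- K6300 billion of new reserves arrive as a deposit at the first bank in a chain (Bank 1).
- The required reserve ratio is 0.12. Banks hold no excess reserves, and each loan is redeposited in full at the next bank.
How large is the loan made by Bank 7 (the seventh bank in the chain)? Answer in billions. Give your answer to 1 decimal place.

Each bank lends a fraction (1 − rr) = 0.8800 of the deposit it receives, so Bank 7 receives 6300·0.8800^6 and lends 6300·0.8800^7 ≈ 2574.6563 billion.

K2574.7 billion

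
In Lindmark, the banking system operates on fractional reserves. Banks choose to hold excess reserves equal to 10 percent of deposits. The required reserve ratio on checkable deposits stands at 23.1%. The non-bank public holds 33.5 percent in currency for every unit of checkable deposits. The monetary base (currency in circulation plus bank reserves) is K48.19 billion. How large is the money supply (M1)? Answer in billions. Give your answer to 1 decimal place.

K96.6 billion

The money multiplier is m = (1 + c) / (rr + e + c) = (1 + 0.335) / (0.231 + 0.1 + 0.335) ≈ 2.0045.
So M = m × MB = 2.0045 × 48.19 ≈ 96.5969 billion.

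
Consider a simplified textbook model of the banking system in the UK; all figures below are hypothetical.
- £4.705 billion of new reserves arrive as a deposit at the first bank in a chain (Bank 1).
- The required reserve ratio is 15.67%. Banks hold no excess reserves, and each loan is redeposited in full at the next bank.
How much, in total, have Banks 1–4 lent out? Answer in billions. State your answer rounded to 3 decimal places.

£12.515 billion

Bank i lends (1 − rr)^i of the original deposit: Bank 1 lends 4.705·0.8433 ≈ 3.9677, Bank 2 lends 4.705·0.8433² ≈ 3.3460, and so on.
Summing a geometric series: total = 4.705·[0.8433·(1 − 0.8433^4) / (1 − 0.8433)] ≈ 12.5149 billion.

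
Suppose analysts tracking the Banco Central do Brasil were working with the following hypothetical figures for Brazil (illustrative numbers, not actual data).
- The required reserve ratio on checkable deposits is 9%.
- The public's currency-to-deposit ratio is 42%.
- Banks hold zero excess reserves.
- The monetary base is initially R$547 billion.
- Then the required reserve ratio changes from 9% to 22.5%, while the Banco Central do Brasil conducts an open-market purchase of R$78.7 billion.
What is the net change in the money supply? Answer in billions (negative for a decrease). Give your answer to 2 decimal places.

-145.51 billion

Before: m₁ = (1 + 0.42) / (0.09 + 0.42) ≈ 2.784314, MB₁ = 547, so M₁ = 2.784314 × 547 ≈ 1523.0198 billion.
After: m₂ = (1 + 0.42) / (0.225 + 0.42) ≈ 2.201550, MB₂ = 547 + 78.7 = 625.7, so M₂ = 2.201550 × 625.7 ≈ 1377.5098 billion.
ΔM = M₂ − M₁ = 1377.5098 − 1523.0198 = -145.51 billion.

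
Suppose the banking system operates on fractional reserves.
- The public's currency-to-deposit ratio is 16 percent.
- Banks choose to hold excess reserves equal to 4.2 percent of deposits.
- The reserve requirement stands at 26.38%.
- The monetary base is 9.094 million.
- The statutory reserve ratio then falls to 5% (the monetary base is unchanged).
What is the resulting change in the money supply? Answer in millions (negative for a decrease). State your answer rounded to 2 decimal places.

19.21 million

Initially m₁ = (1 + 0.16) / (0.2638 + 0.042 + 0.16) ≈ 2.4903, so M₁ = 2.4903 × 9.094 ≈ 22.6468 million.
After the change m₂ = (1 + 0.16) / (0.05 + 0.042 + 0.16) ≈ 4.6032, so M₂ = 4.6032 × 9.094 ≈ 41.8615 million.
ΔM = M₂ − M₁ = 41.8615 − 22.6468 = 19.2147 million.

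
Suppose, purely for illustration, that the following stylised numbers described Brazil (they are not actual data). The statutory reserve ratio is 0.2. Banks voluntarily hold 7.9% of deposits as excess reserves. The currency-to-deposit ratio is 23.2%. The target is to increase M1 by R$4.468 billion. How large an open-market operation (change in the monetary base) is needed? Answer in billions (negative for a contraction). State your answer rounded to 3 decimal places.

The money multiplier is m = (1 + c) / (rr + e + c) = (1 + 0.232) / (0.2 + 0.079 + 0.232) ≈ 2.41096.
ΔMB = ΔM / m = (+4.468) / 2.41096 ≈ 1.8532 billion.

R$1.853 billion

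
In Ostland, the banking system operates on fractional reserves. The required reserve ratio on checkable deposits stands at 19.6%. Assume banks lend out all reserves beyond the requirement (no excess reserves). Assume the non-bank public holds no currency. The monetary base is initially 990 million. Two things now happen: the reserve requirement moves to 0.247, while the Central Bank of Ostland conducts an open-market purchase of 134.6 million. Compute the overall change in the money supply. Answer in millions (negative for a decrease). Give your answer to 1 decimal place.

Before: m₁ = 1 / (0.196) ≈ 5.102041, MB₁ = 990, so M₁ = 5.102041 × 990 ≈ 5051.0206 million.
After: m₂ = 1 / (0.247) ≈ 4.048583, MB₂ = 990 + 134.6 = 1124.6, so M₂ = 4.048583 × 1124.6 ≈ 4553.0364 million.
ΔM = M₂ − M₁ = 4553.0364 − 5051.0206 = -497.9842 million.

-498.0 million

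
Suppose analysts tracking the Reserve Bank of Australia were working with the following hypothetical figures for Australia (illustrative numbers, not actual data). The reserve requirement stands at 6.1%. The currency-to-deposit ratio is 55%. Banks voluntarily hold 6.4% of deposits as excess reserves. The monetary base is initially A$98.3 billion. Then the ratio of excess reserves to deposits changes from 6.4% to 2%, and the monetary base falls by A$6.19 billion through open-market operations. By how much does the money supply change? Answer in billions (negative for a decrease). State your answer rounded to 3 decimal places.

Before: m₁ = (1 + 0.55) / (0.061 + 0.064 + 0.55) ≈ 2.296296, MB₁ = 98.3, so M₁ = 2.296296 × 98.3 ≈ 225.7259 billion.
After: m₂ = (1 + 0.55) / (0.061 + 0.02 + 0.55) ≈ 2.456418, MB₂ = 98.3 − 6.19 = 92.11, so M₂ = 2.456418 × 92.11 ≈ 226.2607 billion.
ΔM = M₂ − M₁ = 226.2607 − 225.7259 = 0.5348 billion.

A$0.535 billion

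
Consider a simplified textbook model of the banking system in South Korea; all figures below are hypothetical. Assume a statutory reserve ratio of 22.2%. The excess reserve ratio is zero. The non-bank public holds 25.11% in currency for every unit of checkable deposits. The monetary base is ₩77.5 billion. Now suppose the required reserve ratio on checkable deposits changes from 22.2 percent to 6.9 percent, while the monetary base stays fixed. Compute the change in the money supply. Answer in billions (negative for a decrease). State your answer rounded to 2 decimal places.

₩97.96 billion

Initially m₁ = (1 + 0.2511) / (0.222 + 0.2511) ≈ 2.64447, so M₁ = 2.64447 × 77.5 ≈ 204.9464 billion.
After the change m₂ = (1 + 0.2511) / (0.069 + 0.2511) ≈ 3.90847, so M₂ = 3.90847 × 77.5 ≈ 302.9064 billion.
ΔM = M₂ − M₁ = 302.9064 − 204.9464 = 97.96 billion.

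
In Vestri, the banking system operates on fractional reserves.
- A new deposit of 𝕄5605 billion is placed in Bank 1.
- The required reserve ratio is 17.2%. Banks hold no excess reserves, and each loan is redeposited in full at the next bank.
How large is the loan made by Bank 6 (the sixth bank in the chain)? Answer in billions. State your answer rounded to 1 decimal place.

Each bank lends a fraction (1 − rr) = 0.8280 of the deposit it receives, so Bank 6 receives 5605·0.8280^5 and lends 5605·0.8280^6 ≈ 1806.1659 billion.

𝕄1806.2 billion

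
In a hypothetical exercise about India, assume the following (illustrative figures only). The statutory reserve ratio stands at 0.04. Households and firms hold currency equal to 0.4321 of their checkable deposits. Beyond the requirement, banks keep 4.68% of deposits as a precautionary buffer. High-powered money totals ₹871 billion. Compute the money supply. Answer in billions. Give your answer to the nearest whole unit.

₹2404 billion

The money multiplier is m = (1 + c) / (rr + e + c) = (1 + 0.4321) / (0.04 + 0.0468 + 0.4321) ≈ 2.7599.
So M = m × MB = 2.7599 × 871 = 2403.8729 billion.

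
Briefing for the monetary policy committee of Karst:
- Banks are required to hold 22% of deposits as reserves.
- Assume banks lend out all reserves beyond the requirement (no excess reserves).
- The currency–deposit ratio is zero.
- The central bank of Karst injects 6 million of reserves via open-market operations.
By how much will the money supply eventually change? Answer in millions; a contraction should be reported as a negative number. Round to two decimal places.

The simple money multiplier is m = 1/rr = 1/0.22 ≈ 4.5455.
An open-market purchase increases the monetary base by 6 million, so ΔM = m × ΔMB = 4.5455 × 6 = 27.273 million.

27.27 million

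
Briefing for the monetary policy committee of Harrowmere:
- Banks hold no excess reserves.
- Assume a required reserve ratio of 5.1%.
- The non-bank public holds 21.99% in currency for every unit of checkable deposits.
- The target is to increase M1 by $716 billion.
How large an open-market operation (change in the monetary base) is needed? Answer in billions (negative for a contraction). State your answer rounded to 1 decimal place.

$159.0 billion

The money multiplier is m = (1 + c) / (rr + c) = (1 + 0.2199) / (0.051 + 0.2199) ≈ 4.50314.
ΔMB = ΔM / m = (+716) / 4.50314 ≈ 159.0002 billion.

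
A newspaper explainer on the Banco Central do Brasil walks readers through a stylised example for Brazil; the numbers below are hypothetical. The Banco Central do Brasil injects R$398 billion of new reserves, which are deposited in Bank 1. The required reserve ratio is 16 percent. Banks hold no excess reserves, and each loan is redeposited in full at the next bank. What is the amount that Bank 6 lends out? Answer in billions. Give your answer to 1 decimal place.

R$139.8 billion

Each bank lends a fraction (1 − rr) = 0.8400 of the deposit it receives, so Bank 6 receives 398·0.8400^5 and lends 398·0.8400^6 ≈ 139.8166 billion.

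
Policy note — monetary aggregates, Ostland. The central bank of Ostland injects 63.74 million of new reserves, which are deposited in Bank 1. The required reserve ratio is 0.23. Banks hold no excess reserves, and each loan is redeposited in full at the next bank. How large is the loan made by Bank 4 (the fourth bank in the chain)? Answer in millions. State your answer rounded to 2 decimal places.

Each bank lends a fraction (1 − rr) = 0.7700 of the deposit it receives, so Bank 4 receives 63.74·0.7700^3 and lends 63.74·0.7700^4 ≈ 22.4065 million.

22.41 million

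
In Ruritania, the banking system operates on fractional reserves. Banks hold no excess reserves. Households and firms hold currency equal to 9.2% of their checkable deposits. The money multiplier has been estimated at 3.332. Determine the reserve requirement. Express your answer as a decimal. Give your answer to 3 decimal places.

0.236

Using m = 3.332. Since m = (1 + c)/(c + rr + e), the denominator satisfies c + rr + e = (1 + c)/m = (1 + 0.092) / 3.332 ≈ 0.327731.
With c = 0.092 and e = 0, the reserve requirement is 0.327731 − 0.092 − 0 = 0.235731.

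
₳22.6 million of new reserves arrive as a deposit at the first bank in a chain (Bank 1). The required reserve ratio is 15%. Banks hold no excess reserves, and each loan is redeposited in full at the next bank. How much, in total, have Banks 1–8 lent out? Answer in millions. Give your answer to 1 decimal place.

Bank i lends (1 − rr)^i of the original deposit: Bank 1 lends 22.6·0.8500 = 19.2100, Bank 2 lends 22.6·0.8500² = 16.3285, and so on.
Summing a geometric series: total = 22.6·[0.8500·(1 − 0.8500^8) / (1 − 0.8500)] ≈ 93.1697 million.

₳93.2 million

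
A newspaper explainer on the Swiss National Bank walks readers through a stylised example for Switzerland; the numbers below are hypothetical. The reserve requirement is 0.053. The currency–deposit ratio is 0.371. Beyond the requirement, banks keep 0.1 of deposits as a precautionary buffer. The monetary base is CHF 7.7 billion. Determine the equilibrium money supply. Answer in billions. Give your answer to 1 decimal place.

CHF 20.1 billion

The money multiplier is m = (1 + c) / (rr + e + c) = (1 + 0.371) / (0.053 + 0.1 + 0.371) ≈ 2.6164.
So M = m × MB = 2.6164 × 7.7 ≈ 20.1463 billion.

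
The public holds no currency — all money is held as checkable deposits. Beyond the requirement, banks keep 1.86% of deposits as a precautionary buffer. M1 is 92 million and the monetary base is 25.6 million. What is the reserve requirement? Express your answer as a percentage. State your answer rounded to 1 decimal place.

26.0%

Using m = M/MB = 92/25.6 = 3.593750. Since m = (1 + c)/(c + rr + e), the denominator satisfies c + rr + e = (1 + c)/m = (1 + 0) / 3.593750 ≈ 0.278261.
With c = 0 and e = 0.0186, the reserve requirement is 0.278261 − 0 − 0.0186 = 0.259661.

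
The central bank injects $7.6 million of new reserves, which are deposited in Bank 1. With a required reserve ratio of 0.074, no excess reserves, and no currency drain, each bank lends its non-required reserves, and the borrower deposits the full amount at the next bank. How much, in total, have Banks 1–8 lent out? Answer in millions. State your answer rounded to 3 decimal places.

Bank i lends (1 − rr)^i of the original deposit: Bank 1 lends 7.6·0.9260 = 7.0376, Bank 2 lends 7.6·0.9260² ≈ 6.5168, and so on.
Summing a geometric series: total = 7.6·[0.9260·(1 − 0.9260^8) / (1 − 0.9260)] ≈ 43.6888 million.

$43.689 million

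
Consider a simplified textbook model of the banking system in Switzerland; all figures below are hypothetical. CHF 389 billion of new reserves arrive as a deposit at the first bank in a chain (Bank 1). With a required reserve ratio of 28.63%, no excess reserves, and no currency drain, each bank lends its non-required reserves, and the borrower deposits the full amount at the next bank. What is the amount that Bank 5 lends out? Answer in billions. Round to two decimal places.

CHF 72.03 billion

Each bank lends a fraction (1 − rr) = 0.7137 of the deposit it receives, so Bank 5 receives 389·0.7137^4 and lends 389·0.7137^5 ≈ 72.0324 billion.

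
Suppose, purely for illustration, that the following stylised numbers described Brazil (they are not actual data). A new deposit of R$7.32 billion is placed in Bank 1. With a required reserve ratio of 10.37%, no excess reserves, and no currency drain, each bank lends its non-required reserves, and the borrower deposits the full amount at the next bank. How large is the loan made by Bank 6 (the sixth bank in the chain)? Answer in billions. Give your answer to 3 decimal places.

R$3.795 billion

Each bank lends a fraction (1 − rr) = 0.8963 of the deposit it receives, so Bank 6 receives 7.32·0.8963^5 and lends 7.32·0.8963^6 ≈ 3.7952 billion.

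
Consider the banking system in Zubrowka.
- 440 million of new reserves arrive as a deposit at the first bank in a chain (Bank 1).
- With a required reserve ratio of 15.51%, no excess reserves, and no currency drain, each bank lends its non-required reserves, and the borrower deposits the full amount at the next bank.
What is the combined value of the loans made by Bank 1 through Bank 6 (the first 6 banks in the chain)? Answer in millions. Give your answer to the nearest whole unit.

Bank i lends (1 − rr)^i of the original deposit: Bank 1 lends 440·0.8449 = 371.7560, Bank 2 lends 440·0.8449² ≈ 314.0966, and so on.
Summing a geometric series: total = 440·[0.8449·(1 − 0.8449^6) / (1 − 0.8449)] ≈ 1524.9566 million.

1525 million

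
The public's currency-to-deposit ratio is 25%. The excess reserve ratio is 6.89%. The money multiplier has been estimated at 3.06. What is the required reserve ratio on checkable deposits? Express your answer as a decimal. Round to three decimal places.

Using m = 3.06. Since m = (1 + c)/(c + rr + e), the denominator satisfies c + rr + e = (1 + c)/m = (1 + 0.25) / 3.06 ≈ 0.408497.
With c = 0.25 and e = 0.0689, the required reserve ratio on checkable deposits is 0.408497 − 0.25 − 0.0689 = 0.089597.

0.090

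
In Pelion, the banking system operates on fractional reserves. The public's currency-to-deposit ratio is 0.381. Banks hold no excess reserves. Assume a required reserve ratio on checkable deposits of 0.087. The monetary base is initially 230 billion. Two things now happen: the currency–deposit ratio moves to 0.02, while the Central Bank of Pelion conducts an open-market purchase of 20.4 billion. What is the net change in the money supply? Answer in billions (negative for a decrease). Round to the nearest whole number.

Before: m₁ = (1 + 0.381) / (0.087 + 0.381) ≈ 2.9509, MB₁ = 230, so M₁ = 2.9509 × 230 = 678.707 billion.
After: m₂ = (1 + 0.02) / (0.087 + 0.02) ≈ 9.5327, MB₂ = 230 + 20.4 = 250.4, so M₂ = 9.5327 × 250.4 ≈ 2386.9881 billion.
ΔM = M₂ − M₁ = 2386.9881 − 678.707 = 1708.2811 billion.

1708 billion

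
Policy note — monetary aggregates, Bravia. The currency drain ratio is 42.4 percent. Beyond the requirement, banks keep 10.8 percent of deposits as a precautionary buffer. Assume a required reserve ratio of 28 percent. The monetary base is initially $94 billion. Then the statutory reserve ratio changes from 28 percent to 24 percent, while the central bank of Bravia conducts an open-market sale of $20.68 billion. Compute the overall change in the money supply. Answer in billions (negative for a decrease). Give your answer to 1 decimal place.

-29.6 billion

Before: m₁ = (1 + 0.424) / (0.28 + 0.108 + 0.424) ≈ 1.7537, MB₁ = 94, so M₁ = 1.7537 × 94 = 164.8478 billion.
After: m₂ = (1 + 0.424) / (0.24 + 0.108 + 0.424) ≈ 1.8446, MB₂ = 94 − 20.68 = 73.32, so M₂ = 1.8446 × 73.32 ≈ 135.2461 billion.
ΔM = M₂ − M₁ = 135.2461 − 164.8478 = -29.6017 billion.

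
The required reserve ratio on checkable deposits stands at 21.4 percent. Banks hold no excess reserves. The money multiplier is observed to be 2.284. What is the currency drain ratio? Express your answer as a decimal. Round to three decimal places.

Using m = 2.284. From m = (1 + c)/(c + rr + e), rearranging gives 1 + c = m·(c + rr + e), so c·(1 − m) = m·(rr + e) − 1.
Hence c = [m·(rr + e) − 1]/(1 − m) = [2.284 × (0.214 + 0) − 1] / (1 − 2.284) ≈ 0.398150.

0.398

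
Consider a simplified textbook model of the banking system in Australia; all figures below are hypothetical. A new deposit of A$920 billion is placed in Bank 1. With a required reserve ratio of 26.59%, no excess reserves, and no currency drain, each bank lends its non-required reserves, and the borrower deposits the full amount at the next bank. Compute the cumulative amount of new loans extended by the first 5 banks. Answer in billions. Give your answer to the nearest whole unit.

Bank i lends (1 − rr)^i of the original deposit: Bank 1 lends 920·0.7341 = 675.3720, Bank 2 lends 920·0.7341² ≈ 495.7906, and so on.
Summing a geometric series: total = 920·[0.7341·(1 − 0.7341^5) / (1 − 0.7341)] ≈ 1998.4444 billion.

A$1998 billion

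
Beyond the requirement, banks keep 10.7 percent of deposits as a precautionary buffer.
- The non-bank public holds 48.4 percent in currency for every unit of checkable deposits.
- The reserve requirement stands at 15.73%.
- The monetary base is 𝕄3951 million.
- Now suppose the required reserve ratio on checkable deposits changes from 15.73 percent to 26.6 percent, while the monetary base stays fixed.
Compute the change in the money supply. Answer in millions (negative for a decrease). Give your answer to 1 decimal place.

-993.8 million

Initially m₁ = (1 + 0.484) / (0.1573 + 0.107 + 0.484) ≈ 1.983162, so M₁ = 1.983162 × 3951 ≈ 7835.4731 million.
After the change m₂ = (1 + 0.484) / (0.266 + 0.107 + 0.484) ≈ 1.731622, so M₂ = 1.731622 × 3951 ≈ 6841.6385 million.
ΔM = M₂ − M₁ = 6841.6385 − 7835.4731 = -993.8346 million.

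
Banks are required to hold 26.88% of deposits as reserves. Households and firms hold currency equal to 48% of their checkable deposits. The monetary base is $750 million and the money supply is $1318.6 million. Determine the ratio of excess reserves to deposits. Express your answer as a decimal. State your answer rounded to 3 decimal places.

0.093

Using m = M/MB = 1318.6/750 ≈ 1.758133. Since m = (1 + c)/(c + rr + e), the denominator satisfies c + rr + e = (1 + c)/m = (1 + 0.48) / 1.758133 ≈ 0.841802.
With c = 0.48 and rr = 0.2688, the ratio of excess reserves to deposits is 0.841802 − 0.48 − 0.2688 = 0.093002.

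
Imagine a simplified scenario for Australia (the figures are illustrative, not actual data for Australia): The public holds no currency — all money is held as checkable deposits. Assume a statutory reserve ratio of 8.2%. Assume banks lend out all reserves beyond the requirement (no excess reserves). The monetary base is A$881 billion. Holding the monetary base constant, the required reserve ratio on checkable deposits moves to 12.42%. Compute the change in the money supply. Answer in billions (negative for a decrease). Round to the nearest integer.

Initially m₁ = 1 / (0.082) ≈ 12.1951, so M₁ = 12.1951 × 881 = 10743.8831 billion.
After the change m₂ = 1 / (0.1242) ≈ 8.0515, so M₂ = 8.0515 × 881 = 7093.3715 billion.
ΔM = M₂ − M₁ = 7093.3715 − 10743.8831 = -3650.5116 billion.

-3651 billion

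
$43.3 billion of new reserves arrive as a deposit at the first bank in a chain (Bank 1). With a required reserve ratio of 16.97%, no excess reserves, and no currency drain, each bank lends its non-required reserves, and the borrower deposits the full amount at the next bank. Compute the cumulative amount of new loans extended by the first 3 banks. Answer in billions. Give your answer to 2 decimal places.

$90.59 billion

Bank i lends (1 − rr)^i of the original deposit: Bank 1 lends 43.3·0.8303 ≈ 35.9520, Bank 2 lends 43.3·0.8303² ≈ 29.8509, and so on.
Summing a geometric series: total = 43.3·[0.8303·(1 − 0.8303^3) / (1 − 0.8303)] ≈ 90.5882 billion.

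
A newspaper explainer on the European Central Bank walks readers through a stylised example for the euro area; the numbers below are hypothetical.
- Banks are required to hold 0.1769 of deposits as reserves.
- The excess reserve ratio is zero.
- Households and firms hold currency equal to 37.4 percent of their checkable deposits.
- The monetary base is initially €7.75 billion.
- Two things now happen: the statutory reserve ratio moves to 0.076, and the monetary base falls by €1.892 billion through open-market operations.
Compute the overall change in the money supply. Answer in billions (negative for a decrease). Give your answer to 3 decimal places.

-1.443 billion

Before: m₁ = (1 + 0.374) / (0.1769 + 0.374) ≈ 2.49410, MB₁ = 7.75, so M₁ = 2.49410 × 7.75 ≈ 19.3293 billion.
After: m₂ = (1 + 0.374) / (0.076 + 0.374) ≈ 3.05333, MB₂ = 7.75 − 1.892 = 5.858, so M₂ = 3.05333 × 5.858 ≈ 17.8864 billion.
ΔM = M₂ − M₁ = 17.8864 − 19.3293 = -1.4429 billion.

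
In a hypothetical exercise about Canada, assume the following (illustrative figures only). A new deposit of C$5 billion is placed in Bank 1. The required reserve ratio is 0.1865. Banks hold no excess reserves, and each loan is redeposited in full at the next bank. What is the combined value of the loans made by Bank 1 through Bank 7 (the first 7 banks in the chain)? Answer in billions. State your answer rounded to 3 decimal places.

C$16.667 billion

Bank i lends (1 − rr)^i of the original deposit: Bank 1 lends 5·0.8135 = 4.0675, Bank 2 lends 5·0.8135² ≈ 3.3089, and so on.
Summing a geometric series: total = 5·[0.8135·(1 − 0.8135^7) / (1 − 0.8135)] ≈ 16.6674 billion.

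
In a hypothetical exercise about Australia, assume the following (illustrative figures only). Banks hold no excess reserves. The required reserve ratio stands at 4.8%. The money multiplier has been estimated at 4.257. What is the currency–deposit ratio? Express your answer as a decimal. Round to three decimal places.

Using m = 4.257. From m = (1 + c)/(c + rr + e), rearranging gives 1 + c = m·(c + rr + e), so c·(1 − m) = m·(rr + e) − 1.
Hence c = [m·(rr + e) − 1]/(1 − m) = [4.257 × (0.048 + 0) − 1] / (1 − 4.257) ≈ 0.244294.

0.244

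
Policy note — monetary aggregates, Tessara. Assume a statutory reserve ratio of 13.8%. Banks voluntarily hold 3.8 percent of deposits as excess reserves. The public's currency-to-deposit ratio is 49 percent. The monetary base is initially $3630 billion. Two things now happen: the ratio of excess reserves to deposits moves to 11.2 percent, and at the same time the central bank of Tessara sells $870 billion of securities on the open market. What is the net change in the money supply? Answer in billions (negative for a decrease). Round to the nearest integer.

Before: m₁ = (1 + 0.49) / (0.138 + 0.038 + 0.49) ≈ 2.23724, MB₁ = 3630, so M₁ = 2.23724 × 3630 = 8121.1812 billion.
After: m₂ = (1 + 0.49) / (0.138 + 0.112 + 0.49) ≈ 2.01351, MB₂ = 3630 − 870 = 2760, so M₂ = 2.01351 × 2760 = 5557.2876 billion.
ΔM = M₂ − M₁ = 5557.2876 − 8121.1812 = -2563.8936 billion.

-2564 billion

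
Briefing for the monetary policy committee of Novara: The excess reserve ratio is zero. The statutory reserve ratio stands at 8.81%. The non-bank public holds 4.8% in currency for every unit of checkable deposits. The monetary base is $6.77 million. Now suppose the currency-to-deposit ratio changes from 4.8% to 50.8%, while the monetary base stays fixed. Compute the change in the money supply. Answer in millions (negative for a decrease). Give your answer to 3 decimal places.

Initially m₁ = (1 + 0.048) / (0.0881 + 0.048) ≈ 7.70022, so M₁ = 7.70022 × 6.77 ≈ 52.1305 million.
After the change m₂ = (1 + 0.508) / (0.0881 + 0.508) ≈ 2.52978, so M₂ = 2.52978 × 6.77 ≈ 17.1266 million.
ΔM = M₂ − M₁ = 17.1266 − 52.1305 = -35.0039 million.

-35.004 million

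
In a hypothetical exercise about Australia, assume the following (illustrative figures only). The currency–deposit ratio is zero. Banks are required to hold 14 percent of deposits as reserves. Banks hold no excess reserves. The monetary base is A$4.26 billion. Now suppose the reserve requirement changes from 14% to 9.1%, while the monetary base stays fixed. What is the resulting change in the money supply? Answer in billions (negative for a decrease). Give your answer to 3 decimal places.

A$16.385 billion

Initially m₁ = 1 / (0.14) ≈ 7.14286, so M₁ = 7.14286 × 4.26 ≈ 30.4286 billion.
After the change m₂ = 1 / (0.091) ≈ 10.98901, so M₂ = 10.98901 × 4.26 ≈ 46.8132 billion.
ΔM = M₂ − M₁ = 46.8132 − 30.4286 = 16.3846 billion.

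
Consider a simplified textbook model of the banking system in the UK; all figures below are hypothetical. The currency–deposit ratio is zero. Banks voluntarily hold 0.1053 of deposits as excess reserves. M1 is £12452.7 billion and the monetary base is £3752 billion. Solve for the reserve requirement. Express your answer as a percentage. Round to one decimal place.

19.6%

Using m = M/MB = 12452.7/3752 ≈ 3.318950. Since m = (1 + c)/(c + rr + e), the denominator satisfies c + rr + e = (1 + c)/m = (1 + 0) / 3.318950 ≈ 0.301300.
With c = 0 and e = 0.1053, the reserve requirement is 0.301300 − 0 − 0.1053 = 0.196.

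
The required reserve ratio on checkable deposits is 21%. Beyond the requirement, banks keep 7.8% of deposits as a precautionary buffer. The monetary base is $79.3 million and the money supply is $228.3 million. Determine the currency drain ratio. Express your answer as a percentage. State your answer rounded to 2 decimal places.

Using m = M/MB = 228.3/79.3 ≈ 2.878941. From m = (1 + c)/(c + rr + e), rearranging gives 1 + c = m·(c + rr + e), so c·(1 − m) = m·(rr + e) − 1.
Hence c = [m·(rr + e) − 1]/(1 − m) = [2.878941 × (0.21 + 0.078) − 1] / (1 − 2.878941) ≈ 0.090937.

9.09%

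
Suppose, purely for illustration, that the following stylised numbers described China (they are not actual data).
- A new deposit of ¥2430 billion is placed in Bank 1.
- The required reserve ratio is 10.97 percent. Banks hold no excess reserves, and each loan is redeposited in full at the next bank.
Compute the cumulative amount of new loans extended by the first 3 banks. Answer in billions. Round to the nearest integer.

¥5804 billion

Bank i lends (1 − rr)^i of the original deposit: Bank 1 lends 2430·0.8903 = 2163.4290, Bank 2 lends 2430·0.8903² ≈ 1926.1008, and so on.
Summing a geometric series: total = 2430·[0.8903·(1 − 0.8903^3) / (1 − 0.8903)] ≈ 5804.3374 billion.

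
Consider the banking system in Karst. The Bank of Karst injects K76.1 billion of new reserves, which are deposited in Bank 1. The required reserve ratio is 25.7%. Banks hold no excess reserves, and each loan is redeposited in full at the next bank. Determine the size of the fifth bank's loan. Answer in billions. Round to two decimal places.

K17.23 billion

Each bank lends a fraction (1 − rr) = 0.7430 of the deposit it receives, so Bank 5 receives 76.1·0.7430^4 and lends 76.1·0.7430^5 ≈ 17.2317 billion.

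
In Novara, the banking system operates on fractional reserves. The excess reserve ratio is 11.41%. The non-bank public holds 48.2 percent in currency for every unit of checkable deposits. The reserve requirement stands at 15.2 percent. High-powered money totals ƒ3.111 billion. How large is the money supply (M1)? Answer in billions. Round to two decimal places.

ƒ6.16 billion

The money multiplier is m = (1 + c) / (rr + e + c) = (1 + 0.482) / (0.152 + 0.1141 + 0.482) ≈ 1.9810.
So M = m × MB = 1.9810 × 3.111 ≈ 6.1629 billion.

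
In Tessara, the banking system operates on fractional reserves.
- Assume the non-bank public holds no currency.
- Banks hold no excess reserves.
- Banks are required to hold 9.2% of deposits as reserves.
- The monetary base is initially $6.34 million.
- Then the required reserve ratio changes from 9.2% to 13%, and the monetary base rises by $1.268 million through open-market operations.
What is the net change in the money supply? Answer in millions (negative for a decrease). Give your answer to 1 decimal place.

-10.4 million

Before: m₁ = 1 / (0.092) ≈ 10.8696, MB₁ = 6.34, so M₁ = 10.8696 × 6.34 ≈ 68.9133 million.
After: m₂ = 1 / (0.13) ≈ 7.6923, MB₂ = 6.34 + 1.268 = 7.608, so M₂ = 7.6923 × 7.608 ≈ 58.523 million.
ΔM = M₂ − M₁ = 58.523 − 68.9133 = -10.3903 million.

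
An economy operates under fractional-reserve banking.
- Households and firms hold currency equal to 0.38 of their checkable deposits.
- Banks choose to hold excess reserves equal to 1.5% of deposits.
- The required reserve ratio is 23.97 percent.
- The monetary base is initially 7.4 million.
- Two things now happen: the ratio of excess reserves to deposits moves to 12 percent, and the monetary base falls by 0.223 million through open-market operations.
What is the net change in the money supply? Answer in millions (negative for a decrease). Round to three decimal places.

Before: m₁ = (1 + 0.38) / (0.2397 + 0.015 + 0.38) ≈ 2.17426, MB₁ = 7.4, so M₁ = 2.17426 × 7.4 ≈ 16.0895 million.
After: m₂ = (1 + 0.38) / (0.2397 + 0.12 + 0.38) ≈ 1.86562, MB₂ = 7.4 − 0.223 = 7.177, so M₂ = 1.86562 × 7.177 ≈ 13.3896 million.
ΔM = M₂ − M₁ = 13.3896 − 16.0895 = -2.6999 million.

-2.700 million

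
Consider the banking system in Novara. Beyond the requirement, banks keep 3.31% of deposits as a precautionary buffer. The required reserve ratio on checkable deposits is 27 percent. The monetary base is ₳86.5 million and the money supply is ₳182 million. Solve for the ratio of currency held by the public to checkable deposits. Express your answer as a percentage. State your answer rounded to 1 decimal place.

Using m = M/MB = 182/86.5 ≈ 2.104046. From m = (1 + c)/(c + rr + e), rearranging gives 1 + c = m·(c + rr + e), so c·(1 − m) = m·(rr + e) − 1.
Hence c = [m·(rr + e) − 1]/(1 − m) = [2.104046 × (0.27 + 0.0331) − 1] / (1 − 2.104046) ≈ 0.328124.

32.8%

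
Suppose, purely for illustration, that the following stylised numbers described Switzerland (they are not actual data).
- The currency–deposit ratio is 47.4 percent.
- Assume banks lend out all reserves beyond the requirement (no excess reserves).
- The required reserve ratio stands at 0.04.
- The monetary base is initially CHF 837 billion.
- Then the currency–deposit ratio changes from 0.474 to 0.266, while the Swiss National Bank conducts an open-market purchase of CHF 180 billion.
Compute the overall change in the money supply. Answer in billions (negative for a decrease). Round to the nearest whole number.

Before: m₁ = (1 + 0.474) / (0.04 + 0.474) ≈ 2.86770, MB₁ = 837, so M₁ = 2.86770 × 837 = 2400.2649 billion.
After: m₂ = (1 + 0.266) / (0.04 + 0.266) ≈ 4.13725, MB₂ = 837 + 180 = 1017, so M₂ = 4.13725 × 1017 ≈ 4207.5832 billion.
ΔM = M₂ − M₁ = 4207.5832 − 2400.2649 = 1807.3183 billion.

CHF 1807 billion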